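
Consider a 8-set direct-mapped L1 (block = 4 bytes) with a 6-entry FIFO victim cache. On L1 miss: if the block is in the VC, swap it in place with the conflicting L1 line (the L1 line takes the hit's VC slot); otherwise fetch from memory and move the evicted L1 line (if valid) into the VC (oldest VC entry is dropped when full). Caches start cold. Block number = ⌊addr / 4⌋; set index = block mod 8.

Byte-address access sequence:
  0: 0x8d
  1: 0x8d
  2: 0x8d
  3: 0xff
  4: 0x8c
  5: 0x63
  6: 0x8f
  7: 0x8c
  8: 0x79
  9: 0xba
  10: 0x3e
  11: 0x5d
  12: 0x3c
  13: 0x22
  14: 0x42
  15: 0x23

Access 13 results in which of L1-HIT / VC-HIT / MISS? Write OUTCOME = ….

OUTCOME = MISS

#0 0x8d→b35/s3 MISS; vc=[]
#1 0x8d→b35/s3 L1-HIT; vc=[]
#2 0x8d→b35/s3 L1-HIT; vc=[]
#3 0xff→b63/s7 MISS; vc=[]
#4 0x8c→b35/s3 L1-HIT; vc=[]
#5 0x63→b24/s0 MISS; vc=[]
#6 0x8f→b35/s3 L1-HIT; vc=[]
#7 0x8c→b35/s3 L1-HIT; vc=[]
#8 0x79→b30/s6 MISS; vc=[]
#9 0xba→b46/s6 MISS; vc=[30]
#10 0x3e→b15/s7 MISS; vc=[30,63]
#11 0x5d→b23/s7 MISS; vc=[30,63,15]
#12 0x3c→b15/s7 VC-HIT; vc=[30,63,23]
#13 0x22→b8/s0 MISS; vc=[30,63,23,24]
#14 0x42→b16/s0 MISS; vc=[30,63,23,24,8]
#15 0x23→b8/s0 VC-HIT; vc=[30,63,23,24,16]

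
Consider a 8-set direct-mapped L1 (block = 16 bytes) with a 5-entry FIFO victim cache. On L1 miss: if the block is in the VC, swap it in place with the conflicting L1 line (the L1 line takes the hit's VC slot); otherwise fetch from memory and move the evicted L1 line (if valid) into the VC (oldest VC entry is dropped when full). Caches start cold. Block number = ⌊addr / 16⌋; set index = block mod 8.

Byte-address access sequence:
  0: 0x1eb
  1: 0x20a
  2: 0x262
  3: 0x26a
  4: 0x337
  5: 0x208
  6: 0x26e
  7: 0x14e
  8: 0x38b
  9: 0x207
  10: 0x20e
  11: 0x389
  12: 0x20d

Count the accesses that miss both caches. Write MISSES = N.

MISSES = 6

  [0] addr=0x1eb blk=30 s=6: MISS | VC []
  [1] addr=0x20a blk=32 s=0: MISS | VC []
  [2] addr=0x262 blk=38 s=6: MISS | VC [30]
  [3] addr=0x26a blk=38 s=6: L1-HIT | VC [30]
  [4] addr=0x337 blk=51 s=3: MISS | VC [30]
  [5] addr=0x208 blk=32 s=0: L1-HIT | VC [30]
  [6] addr=0x26e blk=38 s=6: L1-HIT | VC [30]
  [7] addr=0x14e blk=20 s=4: MISS | VC [30]
  [8] addr=0x38b blk=56 s=0: MISS | VC [30, 32]
  [9] addr=0x207 blk=32 s=0: VC-HIT | VC [30, 56]
  [10] addr=0x20e blk=32 s=0: L1-HIT | VC [30, 56]
  [11] addr=0x389 blk=56 s=0: VC-HIT | VC [30, 32]
  [12] addr=0x20d blk=32 s=0: VC-HIT | VC [30, 56]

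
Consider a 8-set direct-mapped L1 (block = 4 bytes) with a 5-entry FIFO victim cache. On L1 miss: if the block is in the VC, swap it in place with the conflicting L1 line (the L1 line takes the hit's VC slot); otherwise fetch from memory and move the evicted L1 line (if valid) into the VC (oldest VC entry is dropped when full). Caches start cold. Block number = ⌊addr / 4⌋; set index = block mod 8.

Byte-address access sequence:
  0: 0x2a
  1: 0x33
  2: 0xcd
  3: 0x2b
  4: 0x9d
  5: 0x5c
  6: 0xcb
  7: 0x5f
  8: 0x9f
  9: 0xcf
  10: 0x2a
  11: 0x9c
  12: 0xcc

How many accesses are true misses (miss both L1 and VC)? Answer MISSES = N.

  [0] addr=0x2a blk=10 s=2: MISS | VC []
  [1] addr=0x33 blk=12 s=4: MISS | VC []
  [2] addr=0xcd blk=51 s=3: MISS | VC []
  [3] addr=0x2b blk=10 s=2: L1-HIT | VC []
  [4] addr=0x9d blk=39 s=7: MISS | VC []
  [5] addr=0x5c blk=23 s=7: MISS | VC [39]
  [6] addr=0xcb blk=50 s=2: MISS | VC [39, 10]
  [7] addr=0x5f blk=23 s=7: L1-HIT | VC [39, 10]
  [8] addr=0x9f blk=39 s=7: VC-HIT | VC [23, 10]
  [9] addr=0xcf blk=51 s=3: L1-HIT | VC [23, 10]
  [10] addr=0x2a blk=10 s=2: VC-HIT | VC [23, 50]
  [11] addr=0x9c blk=39 s=7: L1-HIT | VC [23, 50]
  [12] addr=0xcc blk=51 s=3: L1-HIT | VC [23, 50]

MISSES = 6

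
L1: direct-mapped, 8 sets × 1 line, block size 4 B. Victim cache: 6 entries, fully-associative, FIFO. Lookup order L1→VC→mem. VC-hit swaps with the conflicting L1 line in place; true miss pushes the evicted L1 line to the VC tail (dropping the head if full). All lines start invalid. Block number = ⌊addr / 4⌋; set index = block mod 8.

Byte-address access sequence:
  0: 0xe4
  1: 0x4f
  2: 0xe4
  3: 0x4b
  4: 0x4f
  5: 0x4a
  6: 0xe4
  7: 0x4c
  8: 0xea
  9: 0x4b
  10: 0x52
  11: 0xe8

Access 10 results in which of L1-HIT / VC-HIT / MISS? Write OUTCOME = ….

0: 0xe4 (blk 57, set 1) → MISS  vc=[]
1: 0x4f (blk 19, set 3) → MISS  vc=[]
2: 0xe4 (blk 57, set 1) → L1-HIT  vc=[]
3: 0x4b (blk 18, set 2) → MISS  vc=[]
4: 0x4f (blk 19, set 3) → L1-HIT  vc=[]
5: 0x4a (blk 18, set 2) → L1-HIT  vc=[]
6: 0xe4 (blk 57, set 1) → L1-HIT  vc=[]
7: 0x4c (blk 19, set 3) → L1-HIT  vc=[]
8: 0xea (blk 58, set 2) → MISS  vc=[18]
9: 0x4b (blk 18, set 2) → VC-HIT  vc=[58]
10: 0x52 (blk 20, set 4) → MISS  vc=[58]
11: 0xe8 (blk 58, set 2) → VC-HIT  vc=[18]

OUTCOME = MISS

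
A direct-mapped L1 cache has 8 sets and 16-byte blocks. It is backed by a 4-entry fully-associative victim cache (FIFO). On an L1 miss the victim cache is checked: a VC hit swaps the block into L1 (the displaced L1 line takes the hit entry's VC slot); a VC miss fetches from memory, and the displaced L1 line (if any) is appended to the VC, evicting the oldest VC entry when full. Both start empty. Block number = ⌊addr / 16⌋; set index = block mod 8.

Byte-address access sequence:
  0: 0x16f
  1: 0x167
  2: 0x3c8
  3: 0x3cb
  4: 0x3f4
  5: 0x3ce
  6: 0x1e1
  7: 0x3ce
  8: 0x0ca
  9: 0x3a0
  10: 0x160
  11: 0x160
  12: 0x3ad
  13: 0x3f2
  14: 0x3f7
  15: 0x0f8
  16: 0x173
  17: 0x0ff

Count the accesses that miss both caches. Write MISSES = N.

0: 0x16f (blk 22, set 6) → MISS  vc=[]
1: 0x167 (blk 22, set 6) → L1-HIT  vc=[]
2: 0x3c8 (blk 60, set 4) → MISS  vc=[]
3: 0x3cb (blk 60, set 4) → L1-HIT  vc=[]
4: 0x3f4 (blk 63, set 7) → MISS  vc=[]
5: 0x3ce (blk 60, set 4) → L1-HIT  vc=[]
6: 0x1e1 (blk 30, set 6) → MISS  vc=[22]
7: 0x3ce (blk 60, set 4) → L1-HIT  vc=[22]
8: 0xca (blk 12, set 4) → MISS  vc=[22, 60]
9: 0x3a0 (blk 58, set 2) → MISS  vc=[22, 60]
10: 0x160 (blk 22, set 6) → VC-HIT  vc=[30, 60]
11: 0x160 (blk 22, set 6) → L1-HIT  vc=[30, 60]
12: 0x3ad (blk 58, set 2) → L1-HIT  vc=[30, 60]
13: 0x3f2 (blk 63, set 7) → L1-HIT  vc=[30, 60]
14: 0x3f7 (blk 63, set 7) → L1-HIT  vc=[30, 60]
15: 0xf8 (blk 15, set 7) → MISS  vc=[30, 60, 63]
16: 0x173 (blk 23, set 7) → MISS  vc=[30, 60, 63, 15]
17: 0xff (blk 15, set 7) → VC-HIT  vc=[30, 60, 63, 23]

MISSES = 8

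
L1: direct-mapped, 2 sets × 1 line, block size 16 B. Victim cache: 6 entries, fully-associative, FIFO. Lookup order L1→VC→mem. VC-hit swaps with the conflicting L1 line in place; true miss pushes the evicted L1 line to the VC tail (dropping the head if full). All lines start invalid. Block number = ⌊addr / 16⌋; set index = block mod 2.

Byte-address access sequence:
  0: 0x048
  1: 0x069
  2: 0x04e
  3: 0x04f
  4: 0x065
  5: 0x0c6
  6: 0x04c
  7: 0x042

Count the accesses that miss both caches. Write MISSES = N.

MISSES = 3

#0 0x48→b4/s0 MISS; vc=[]
#1 0x69→b6/s0 MISS; vc=[4]
#2 0x4e→b4/s0 VC-HIT; vc=[6]
#3 0x4f→b4/s0 L1-HIT; vc=[6]
#4 0x65→b6/s0 VC-HIT; vc=[4]
#5 0xc6→b12/s0 MISS; vc=[4,6]
#6 0x4c→b4/s0 VC-HIT; vc=[12,6]
#7 0x42→b4/s0 L1-HIT; vc=[12,6]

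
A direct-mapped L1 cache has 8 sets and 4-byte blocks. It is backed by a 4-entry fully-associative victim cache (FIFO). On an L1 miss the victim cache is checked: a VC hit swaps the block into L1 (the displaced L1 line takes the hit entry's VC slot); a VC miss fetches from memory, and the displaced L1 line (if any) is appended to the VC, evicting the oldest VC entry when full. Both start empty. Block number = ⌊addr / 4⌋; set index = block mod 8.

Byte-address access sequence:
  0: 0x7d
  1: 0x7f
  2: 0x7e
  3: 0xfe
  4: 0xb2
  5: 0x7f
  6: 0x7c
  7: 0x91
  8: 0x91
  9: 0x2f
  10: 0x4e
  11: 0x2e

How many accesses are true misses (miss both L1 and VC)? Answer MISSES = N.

MISSES = 6

0: 0x7d (blk 31, set 7) → MISS  vc=[]
1: 0x7f (blk 31, set 7) → L1-HIT  vc=[]
2: 0x7e (blk 31, set 7) → L1-HIT  vc=[]
3: 0xfe (blk 63, set 7) → MISS  vc=[31]
4: 0xb2 (blk 44, set 4) → MISS  vc=[31]
5: 0x7f (blk 31, set 7) → VC-HIT  vc=[63]
6: 0x7c (blk 31, set 7) → L1-HIT  vc=[63]
7: 0x91 (blk 36, set 4) → MISS  vc=[63, 44]
8: 0x91 (blk 36, set 4) → L1-HIT  vc=[63, 44]
9: 0x2f (blk 11, set 3) → MISS  vc=[63, 44]
10: 0x4e (blk 19, set 3) → MISS  vc=[63, 44, 11]
11: 0x2e (blk 11, set 3) → VC-HIT  vc=[63, 44, 19]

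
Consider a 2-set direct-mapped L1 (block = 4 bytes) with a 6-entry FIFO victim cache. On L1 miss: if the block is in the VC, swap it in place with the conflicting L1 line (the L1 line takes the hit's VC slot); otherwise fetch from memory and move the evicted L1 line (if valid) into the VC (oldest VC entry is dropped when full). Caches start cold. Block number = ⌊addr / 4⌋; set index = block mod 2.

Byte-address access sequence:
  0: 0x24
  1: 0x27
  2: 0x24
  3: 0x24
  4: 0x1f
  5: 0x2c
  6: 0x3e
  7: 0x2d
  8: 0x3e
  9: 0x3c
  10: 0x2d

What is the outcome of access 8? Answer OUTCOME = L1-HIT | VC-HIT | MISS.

0: 0x24 (blk 9, set 1) → MISS  vc=[]
1: 0x27 (blk 9, set 1) → L1-HIT  vc=[]
2: 0x24 (blk 9, set 1) → L1-HIT  vc=[]
3: 0x24 (blk 9, set 1) → L1-HIT  vc=[]
4: 0x1f (blk 7, set 1) → MISS  vc=[9]
5: 0x2c (blk 11, set 1) → MISS  vc=[9, 7]
6: 0x3e (blk 15, set 1) → MISS  vc=[9, 7, 11]
7: 0x2d (blk 11, set 1) → VC-HIT  vc=[9, 7, 15]
8: 0x3e (blk 15, set 1) → VC-HIT  vc=[9, 7, 11]
9: 0x3c (blk 15, set 1) → L1-HIT  vc=[9, 7, 11]
10: 0x2d (blk 11, set 1) → VC-HIT  vc=[9, 7, 15]

OUTCOME = VC-HIT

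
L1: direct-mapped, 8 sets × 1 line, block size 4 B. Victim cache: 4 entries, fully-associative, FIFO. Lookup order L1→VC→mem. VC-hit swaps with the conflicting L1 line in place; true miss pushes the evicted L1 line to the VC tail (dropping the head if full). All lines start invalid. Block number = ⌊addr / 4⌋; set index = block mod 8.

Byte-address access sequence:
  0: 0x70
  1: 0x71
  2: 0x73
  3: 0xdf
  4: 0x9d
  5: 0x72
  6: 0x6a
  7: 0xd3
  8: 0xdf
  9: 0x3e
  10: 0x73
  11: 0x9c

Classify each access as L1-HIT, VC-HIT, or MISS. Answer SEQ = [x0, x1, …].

SEQ = [MISS, L1-HIT, L1-HIT, MISS, MISS, L1-HIT, MISS, MISS, VC-HIT, MISS, VC-HIT, VC-HIT]

  [0] addr=0x70 blk=28 s=4: MISS | VC []
  [1] addr=0x71 blk=28 s=4: L1-HIT | VC []
  [2] addr=0x73 blk=28 s=4: L1-HIT | VC []
  [3] addr=0xdf blk=55 s=7: MISS | VC []
  [4] addr=0x9d blk=39 s=7: MISS | VC [55]
  [5] addr=0x72 blk=28 s=4: L1-HIT | VC [55]
  [6] addr=0x6a blk=26 s=2: MISS | VC [55]
  [7] addr=0xd3 blk=52 s=4: MISS | VC [55, 28]
  [8] addr=0xdf blk=55 s=7: VC-HIT | VC [39, 28]
  [9] addr=0x3e blk=15 s=7: MISS | VC [39, 28, 55]
  [10] addr=0x73 blk=28 s=4: VC-HIT | VC [39, 52, 55]
  [11] addr=0x9c blk=39 s=7: VC-HIT | VC [15, 52, 55]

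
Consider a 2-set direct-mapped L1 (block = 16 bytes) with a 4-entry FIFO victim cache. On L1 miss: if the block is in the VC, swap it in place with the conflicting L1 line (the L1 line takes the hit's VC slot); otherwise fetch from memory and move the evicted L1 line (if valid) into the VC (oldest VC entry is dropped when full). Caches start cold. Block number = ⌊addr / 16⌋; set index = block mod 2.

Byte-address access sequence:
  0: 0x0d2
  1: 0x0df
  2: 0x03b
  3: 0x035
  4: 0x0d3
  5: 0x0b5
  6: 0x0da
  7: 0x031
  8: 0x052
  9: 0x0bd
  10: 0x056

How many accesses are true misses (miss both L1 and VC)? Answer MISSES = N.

MISSES = 4

#0 0xd2→b13/s1 MISS; vc=[]
#1 0xdf→b13/s1 L1-HIT; vc=[]
#2 0x3b→b3/s1 MISS; vc=[13]
#3 0x35→b3/s1 L1-HIT; vc=[13]
#4 0xd3→b13/s1 VC-HIT; vc=[3]
#5 0xb5→b11/s1 MISS; vc=[3,13]
#6 0xda→b13/s1 VC-HIT; vc=[3,11]
#7 0x31→b3/s1 VC-HIT; vc=[13,11]
#8 0x52→b5/s1 MISS; vc=[13,11,3]
#9 0xbd→b11/s1 VC-HIT; vc=[13,5,3]
#10 0x56→b5/s1 VC-HIT; vc=[13,11,3]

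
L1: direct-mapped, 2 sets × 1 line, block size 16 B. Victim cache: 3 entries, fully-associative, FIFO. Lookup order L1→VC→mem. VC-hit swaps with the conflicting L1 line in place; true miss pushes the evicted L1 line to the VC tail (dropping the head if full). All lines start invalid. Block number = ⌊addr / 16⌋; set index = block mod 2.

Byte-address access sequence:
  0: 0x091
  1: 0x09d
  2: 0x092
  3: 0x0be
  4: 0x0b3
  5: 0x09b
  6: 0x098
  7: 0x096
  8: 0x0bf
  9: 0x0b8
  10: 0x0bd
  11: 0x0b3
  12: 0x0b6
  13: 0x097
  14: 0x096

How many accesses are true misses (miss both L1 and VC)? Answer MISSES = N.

#0 0x91→b9/s1 MISS; vc=[]
#1 0x9d→b9/s1 L1-HIT; vc=[]
#2 0x92→b9/s1 L1-HIT; vc=[]
#3 0xbe→b11/s1 MISS; vc=[9]
#4 0xb3→b11/s1 L1-HIT; vc=[9]
#5 0x9b→b9/s1 VC-HIT; vc=[11]
#6 0x98→b9/s1 L1-HIT; vc=[11]
#7 0x96→b9/s1 L1-HIT; vc=[11]
#8 0xbf→b11/s1 VC-HIT; vc=[9]
#9 0xb8→b11/s1 L1-HIT; vc=[9]
#10 0xbd→b11/s1 L1-HIT; vc=[9]
#11 0xb3→b11/s1 L1-HIT; vc=[9]
#12 0xb6→b11/s1 L1-HIT; vc=[9]
#13 0x97→b9/s1 VC-HIT; vc=[11]
#14 0x96→b9/s1 L1-HIT; vc=[11]

MISSES = 2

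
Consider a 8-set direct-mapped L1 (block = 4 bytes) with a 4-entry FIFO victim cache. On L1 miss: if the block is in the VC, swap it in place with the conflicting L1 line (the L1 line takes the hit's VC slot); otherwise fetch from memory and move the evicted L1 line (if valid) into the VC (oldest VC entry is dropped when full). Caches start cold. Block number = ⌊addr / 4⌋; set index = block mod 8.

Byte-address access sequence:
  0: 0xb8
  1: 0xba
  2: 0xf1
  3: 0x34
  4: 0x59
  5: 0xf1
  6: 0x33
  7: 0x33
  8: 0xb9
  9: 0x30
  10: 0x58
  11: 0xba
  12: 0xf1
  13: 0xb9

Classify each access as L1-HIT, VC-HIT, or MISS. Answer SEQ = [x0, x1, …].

  [0] addr=0xb8 blk=46 s=6: MISS | VC []
  [1] addr=0xba blk=46 s=6: L1-HIT | VC []
  [2] addr=0xf1 blk=60 s=4: MISS | VC []
  [3] addr=0x34 blk=13 s=5: MISS | VC []
  [4] addr=0x59 blk=22 s=6: MISS | VC [46]
  [5] addr=0xf1 blk=60 s=4: L1-HIT | VC [46]
  [6] addr=0x33 blk=12 s=4: MISS | VC [46, 60]
  [7] addr=0x33 blk=12 s=4: L1-HIT | VC [46, 60]
  [8] addr=0xb9 blk=46 s=6: VC-HIT | VC [22, 60]
  [9] addr=0x30 blk=12 s=4: L1-HIT | VC [22, 60]
  [10] addr=0x58 blk=22 s=6: VC-HIT | VC [46, 60]
  [11] addr=0xba blk=46 s=6: VC-HIT | VC [22, 60]
  [12] addr=0xf1 blk=60 s=4: VC-HIT | VC [22, 12]
  [13] addr=0xb9 blk=46 s=6: L1-HIT | VC [22, 12]

SEQ = [MISS, L1-HIT, MISS, MISS, MISS, L1-HIT, MISS, L1-HIT, VC-HIT, L1-HIT, VC-HIT, VC-HIT, VC-HIT, L1-HIT]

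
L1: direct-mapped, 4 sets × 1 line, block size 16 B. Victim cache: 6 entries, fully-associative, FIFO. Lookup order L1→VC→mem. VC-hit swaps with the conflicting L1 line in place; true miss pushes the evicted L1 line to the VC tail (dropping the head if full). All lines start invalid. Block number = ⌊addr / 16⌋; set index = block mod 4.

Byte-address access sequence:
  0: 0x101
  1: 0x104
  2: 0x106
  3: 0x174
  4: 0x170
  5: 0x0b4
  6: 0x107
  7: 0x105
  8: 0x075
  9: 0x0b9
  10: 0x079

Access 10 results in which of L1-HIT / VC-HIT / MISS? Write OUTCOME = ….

  [0] addr=0x101 blk=16 s=0: MISS | VC []
  [1] addr=0x104 blk=16 s=0: L1-HIT | VC []
  [2] addr=0x106 blk=16 s=0: L1-HIT | VC []
  [3] addr=0x174 blk=23 s=3: MISS | VC []
  [4] addr=0x170 blk=23 s=3: L1-HIT | VC []
  [5] addr=0xb4 blk=11 s=3: MISS | VC [23]
  [6] addr=0x107 blk=16 s=0: L1-HIT | VC [23]
  [7] addr=0x105 blk=16 s=0: L1-HIT | VC [23]
  [8] addr=0x75 blk=7 s=3: MISS | VC [23, 11]
  [9] addr=0xb9 blk=11 s=3: VC-HIT | VC [23, 7]
  [10] addr=0x79 blk=7 s=3: VC-HIT | VC [23, 11]

OUTCOME = VC-HIT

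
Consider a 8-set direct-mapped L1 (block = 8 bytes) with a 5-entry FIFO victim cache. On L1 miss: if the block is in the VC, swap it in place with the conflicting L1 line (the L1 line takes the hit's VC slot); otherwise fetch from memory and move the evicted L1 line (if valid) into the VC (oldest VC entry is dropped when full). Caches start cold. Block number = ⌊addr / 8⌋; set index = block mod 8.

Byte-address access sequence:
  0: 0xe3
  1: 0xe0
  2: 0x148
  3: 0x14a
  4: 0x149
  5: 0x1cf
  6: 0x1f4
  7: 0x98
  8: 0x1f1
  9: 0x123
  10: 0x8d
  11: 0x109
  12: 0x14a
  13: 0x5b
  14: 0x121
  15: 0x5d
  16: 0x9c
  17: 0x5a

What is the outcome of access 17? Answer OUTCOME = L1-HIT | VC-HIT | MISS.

OUTCOME = VC-HIT

#0 0xe3→b28/s4 MISS; vc=[]
#1 0xe0→b28/s4 L1-HIT; vc=[]
#2 0x148→b41/s1 MISS; vc=[]
#3 0x14a→b41/s1 L1-HIT; vc=[]
#4 0x149→b41/s1 L1-HIT; vc=[]
#5 0x1cf→b57/s1 MISS; vc=[41]
#6 0x1f4→b62/s6 MISS; vc=[41]
#7 0x98→b19/s3 MISS; vc=[41]
#8 0x1f1→b62/s6 L1-HIT; vc=[41]
#9 0x123→b36/s4 MISS; vc=[41,28]
#10 0x8d→b17/s1 MISS; vc=[41,28,57]
#11 0x109→b33/s1 MISS; vc=[41,28,57,17]
#12 0x14a→b41/s1 VC-HIT; vc=[33,28,57,17]
#13 0x5b→b11/s3 MISS; vc=[33,28,57,17,19]
#14 0x121→b36/s4 L1-HIT; vc=[33,28,57,17,19]
#15 0x5d→b11/s3 L1-HIT; vc=[33,28,57,17,19]
#16 0x9c→b19/s3 VC-HIT; vc=[33,28,57,17,11]
#17 0x5a→b11/s3 VC-HIT; vc=[33,28,57,17,19]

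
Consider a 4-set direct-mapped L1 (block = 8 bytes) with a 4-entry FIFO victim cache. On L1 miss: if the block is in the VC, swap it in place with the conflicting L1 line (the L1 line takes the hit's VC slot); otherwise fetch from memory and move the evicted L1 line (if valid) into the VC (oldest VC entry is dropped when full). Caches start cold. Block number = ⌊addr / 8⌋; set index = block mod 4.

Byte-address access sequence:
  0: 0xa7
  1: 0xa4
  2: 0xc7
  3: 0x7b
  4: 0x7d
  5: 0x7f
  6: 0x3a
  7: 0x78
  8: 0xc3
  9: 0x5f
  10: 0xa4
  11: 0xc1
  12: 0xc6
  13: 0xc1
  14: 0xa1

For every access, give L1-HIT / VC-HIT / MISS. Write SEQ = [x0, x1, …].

#0 0xa7→b20/s0 MISS; vc=[]
#1 0xa4→b20/s0 L1-HIT; vc=[]
#2 0xc7→b24/s0 MISS; vc=[20]
#3 0x7b→b15/s3 MISS; vc=[20]
#4 0x7d→b15/s3 L1-HIT; vc=[20]
#5 0x7f→b15/s3 L1-HIT; vc=[20]
#6 0x3a→b7/s3 MISS; vc=[20,15]
#7 0x78→b15/s3 VC-HIT; vc=[20,7]
#8 0xc3→b24/s0 L1-HIT; vc=[20,7]
#9 0x5f→b11/s3 MISS; vc=[20,7,15]
#10 0xa4→b20/s0 VC-HIT; vc=[24,7,15]
#11 0xc1→b24/s0 VC-HIT; vc=[20,7,15]
#12 0xc6→b24/s0 L1-HIT; vc=[20,7,15]
#13 0xc1→b24/s0 L1-HIT; vc=[20,7,15]
#14 0xa1→b20/s0 VC-HIT; vc=[24,7,15]

SEQ = [MISS, L1-HIT, MISS, MISS, L1-HIT, L1-HIT, MISS, VC-HIT, L1-HIT, MISS, VC-HIT, VC-HIT, L1-HIT, L1-HIT, VC-HIT]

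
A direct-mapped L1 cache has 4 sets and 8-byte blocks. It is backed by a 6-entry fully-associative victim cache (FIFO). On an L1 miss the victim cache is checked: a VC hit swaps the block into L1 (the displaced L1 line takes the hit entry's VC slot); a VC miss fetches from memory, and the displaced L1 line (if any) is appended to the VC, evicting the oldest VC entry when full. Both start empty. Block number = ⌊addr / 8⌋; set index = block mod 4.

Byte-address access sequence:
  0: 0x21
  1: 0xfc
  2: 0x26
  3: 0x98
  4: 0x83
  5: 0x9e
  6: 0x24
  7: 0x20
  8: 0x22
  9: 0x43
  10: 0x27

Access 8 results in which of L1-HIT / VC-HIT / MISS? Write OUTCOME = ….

OUTCOME = L1-HIT

#0 0x21→b4/s0 MISS; vc=[]
#1 0xfc→b31/s3 MISS; vc=[]
#2 0x26→b4/s0 L1-HIT; vc=[]
#3 0x98→b19/s3 MISS; vc=[31]
#4 0x83→b16/s0 MISS; vc=[31,4]
#5 0x9e→b19/s3 L1-HIT; vc=[31,4]
#6 0x24→b4/s0 VC-HIT; vc=[31,16]
#7 0x20→b4/s0 L1-HIT; vc=[31,16]
#8 0x22→b4/s0 L1-HIT; vc=[31,16]
#9 0x43→b8/s0 MISS; vc=[31,16,4]
#10 0x27→b4/s0 VC-HIT; vc=[31,16,8]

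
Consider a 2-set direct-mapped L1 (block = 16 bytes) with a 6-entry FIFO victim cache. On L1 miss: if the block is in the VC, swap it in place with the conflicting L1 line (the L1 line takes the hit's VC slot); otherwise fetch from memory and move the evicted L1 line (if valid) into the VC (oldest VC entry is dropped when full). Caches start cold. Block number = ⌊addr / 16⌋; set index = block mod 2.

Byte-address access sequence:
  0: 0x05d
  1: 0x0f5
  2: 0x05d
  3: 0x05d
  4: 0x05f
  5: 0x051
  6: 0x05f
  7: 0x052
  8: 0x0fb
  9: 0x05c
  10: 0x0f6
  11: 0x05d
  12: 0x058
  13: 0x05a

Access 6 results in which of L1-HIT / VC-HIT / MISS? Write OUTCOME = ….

OUTCOME = L1-HIT

0: 0x5d (blk 5, set 1) → MISS  vc=[]
1: 0xf5 (blk 15, set 1) → MISS  vc=[5]
2: 0x5d (blk 5, set 1) → VC-HIT  vc=[15]
3: 0x5d (blk 5, set 1) → L1-HIT  vc=[15]
4: 0x5f (blk 5, set 1) → L1-HIT  vc=[15]
5: 0x51 (blk 5, set 1) → L1-HIT  vc=[15]
6: 0x5f (blk 5, set 1) → L1-HIT  vc=[15]
7: 0x52 (blk 5, set 1) → L1-HIT  vc=[15]
8: 0xfb (blk 15, set 1) → VC-HIT  vc=[5]
9: 0x5c (blk 5, set 1) → VC-HIT  vc=[15]
10: 0xf6 (blk 15, set 1) → VC-HIT  vc=[5]
11: 0x5d (blk 5, set 1) → VC-HIT  vc=[15]
12: 0x58 (blk 5, set 1) → L1-HIT  vc=[15]
13: 0x5a (blk 5, set 1) → L1-HIT  vc=[15]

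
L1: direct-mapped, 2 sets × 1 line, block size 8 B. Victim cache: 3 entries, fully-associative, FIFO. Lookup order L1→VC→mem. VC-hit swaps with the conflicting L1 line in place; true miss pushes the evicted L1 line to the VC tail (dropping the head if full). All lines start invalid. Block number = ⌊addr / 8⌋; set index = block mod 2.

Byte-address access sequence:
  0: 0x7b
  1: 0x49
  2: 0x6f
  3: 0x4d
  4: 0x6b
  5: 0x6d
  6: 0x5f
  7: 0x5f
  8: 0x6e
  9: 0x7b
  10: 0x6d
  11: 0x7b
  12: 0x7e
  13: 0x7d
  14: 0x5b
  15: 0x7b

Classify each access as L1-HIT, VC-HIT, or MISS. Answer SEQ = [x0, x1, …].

SEQ = [MISS, MISS, MISS, VC-HIT, VC-HIT, L1-HIT, MISS, L1-HIT, VC-HIT, VC-HIT, VC-HIT, VC-HIT, L1-HIT, L1-HIT, VC-HIT, VC-HIT]

#0 0x7b→b15/s1 MISS; vc=[]
#1 0x49→b9/s1 MISS; vc=[15]
#2 0x6f→b13/s1 MISS; vc=[15,9]
#3 0x4d→b9/s1 VC-HIT; vc=[15,13]
#4 0x6b→b13/s1 VC-HIT; vc=[15,9]
#5 0x6d→b13/s1 L1-HIT; vc=[15,9]
#6 0x5f→b11/s1 MISS; vc=[15,9,13]
#7 0x5f→b11/s1 L1-HIT; vc=[15,9,13]
#8 0x6e→b13/s1 VC-HIT; vc=[15,9,11]
#9 0x7b→b15/s1 VC-HIT; vc=[13,9,11]
#10 0x6d→b13/s1 VC-HIT; vc=[15,9,11]
#11 0x7b→b15/s1 VC-HIT; vc=[13,9,11]
#12 0x7e→b15/s1 L1-HIT; vc=[13,9,11]
#13 0x7d→b15/s1 L1-HIT; vc=[13,9,11]
#14 0x5b→b11/s1 VC-HIT; vc=[13,9,15]
#15 0x7b→b15/s1 VC-HIT; vc=[13,9,11]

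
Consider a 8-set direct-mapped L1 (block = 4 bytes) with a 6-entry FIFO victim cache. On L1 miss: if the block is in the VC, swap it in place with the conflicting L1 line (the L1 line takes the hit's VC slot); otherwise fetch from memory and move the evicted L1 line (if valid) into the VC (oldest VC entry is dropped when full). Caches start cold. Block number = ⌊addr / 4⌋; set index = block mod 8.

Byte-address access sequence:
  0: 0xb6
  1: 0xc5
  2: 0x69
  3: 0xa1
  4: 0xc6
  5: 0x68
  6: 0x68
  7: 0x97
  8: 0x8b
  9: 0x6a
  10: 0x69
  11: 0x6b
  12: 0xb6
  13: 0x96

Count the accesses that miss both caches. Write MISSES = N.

MISSES = 6

#0 0xb6→b45/s5 MISS; vc=[]
#1 0xc5→b49/s1 MISS; vc=[]
#2 0x69→b26/s2 MISS; vc=[]
#3 0xa1→b40/s0 MISS; vc=[]
#4 0xc6→b49/s1 L1-HIT; vc=[]
#5 0x68→b26/s2 L1-HIT; vc=[]
#6 0x68→b26/s2 L1-HIT; vc=[]
#7 0x97→b37/s5 MISS; vc=[45]
#8 0x8b→b34/s2 MISS; vc=[45,26]
#9 0x6a→b26/s2 VC-HIT; vc=[45,34]
#10 0x69→b26/s2 L1-HIT; vc=[45,34]
#11 0x6b→b26/s2 L1-HIT; vc=[45,34]
#12 0xb6→b45/s5 VC-HIT; vc=[37,34]
#13 0x96→b37/s5 VC-HIT; vc=[45,34]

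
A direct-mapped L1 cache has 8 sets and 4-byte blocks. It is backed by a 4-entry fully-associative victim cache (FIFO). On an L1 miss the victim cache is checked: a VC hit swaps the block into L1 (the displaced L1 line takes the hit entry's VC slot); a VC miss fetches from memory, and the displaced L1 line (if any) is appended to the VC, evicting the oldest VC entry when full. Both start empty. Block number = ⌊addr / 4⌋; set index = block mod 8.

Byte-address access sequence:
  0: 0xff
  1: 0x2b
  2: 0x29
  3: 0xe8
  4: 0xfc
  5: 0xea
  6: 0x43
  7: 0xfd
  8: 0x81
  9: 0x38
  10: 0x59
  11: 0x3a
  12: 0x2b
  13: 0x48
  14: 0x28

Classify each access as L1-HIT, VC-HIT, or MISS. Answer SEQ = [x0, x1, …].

SEQ = [MISS, MISS, L1-HIT, MISS, L1-HIT, L1-HIT, MISS, L1-HIT, MISS, MISS, MISS, VC-HIT, VC-HIT, MISS, VC-HIT]

0: 0xff (blk 63, set 7) → MISS  vc=[]
1: 0x2b (blk 10, set 2) → MISS  vc=[]
2: 0x29 (blk 10, set 2) → L1-HIT  vc=[]
3: 0xe8 (blk 58, set 2) → MISS  vc=[10]
4: 0xfc (blk 63, set 7) → L1-HIT  vc=[10]
5: 0xea (blk 58, set 2) → L1-HIT  vc=[10]
6: 0x43 (blk 16, set 0) → MISS  vc=[10]
7: 0xfd (blk 63, set 7) → L1-HIT  vc=[10]
8: 0x81 (blk 32, set 0) → MISS  vc=[10, 16]
9: 0x38 (blk 14, set 6) → MISS  vc=[10, 16]
10: 0x59 (blk 22, set 6) → MISS  vc=[10, 16, 14]
11: 0x3a (blk 14, set 6) → VC-HIT  vc=[10, 16, 22]
12: 0x2b (blk 10, set 2) → VC-HIT  vc=[58, 16, 22]
13: 0x48 (blk 18, set 2) → MISS  vc=[58, 16, 22, 10]
14: 0x28 (blk 10, set 2) → VC-HIT  vc=[58, 16, 22, 18]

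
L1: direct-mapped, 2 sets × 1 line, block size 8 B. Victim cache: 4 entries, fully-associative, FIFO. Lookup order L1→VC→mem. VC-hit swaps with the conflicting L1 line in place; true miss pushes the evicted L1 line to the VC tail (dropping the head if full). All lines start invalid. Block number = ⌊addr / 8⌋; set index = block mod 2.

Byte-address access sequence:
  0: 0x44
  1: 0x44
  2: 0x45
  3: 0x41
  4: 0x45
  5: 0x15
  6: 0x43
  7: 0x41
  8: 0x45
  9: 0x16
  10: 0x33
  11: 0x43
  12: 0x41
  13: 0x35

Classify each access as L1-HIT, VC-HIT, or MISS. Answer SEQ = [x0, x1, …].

SEQ = [MISS, L1-HIT, L1-HIT, L1-HIT, L1-HIT, MISS, VC-HIT, L1-HIT, L1-HIT, VC-HIT, MISS, VC-HIT, L1-HIT, VC-HIT]

0: 0x44 (blk 8, set 0) → MISS  vc=[]
1: 0x44 (blk 8, set 0) → L1-HIT  vc=[]
2: 0x45 (blk 8, set 0) → L1-HIT  vc=[]
3: 0x41 (blk 8, set 0) → L1-HIT  vc=[]
4: 0x45 (blk 8, set 0) → L1-HIT  vc=[]
5: 0x15 (blk 2, set 0) → MISS  vc=[8]
6: 0x43 (blk 8, set 0) → VC-HIT  vc=[2]
7: 0x41 (blk 8, set 0) → L1-HIT  vc=[2]
8: 0x45 (blk 8, set 0) → L1-HIT  vc=[2]
9: 0x16 (blk 2, set 0) → VC-HIT  vc=[8]
10: 0x33 (blk 6, set 0) → MISS  vc=[8, 2]
11: 0x43 (blk 8, set 0) → VC-HIT  vc=[6, 2]
12: 0x41 (blk 8, set 0) → L1-HIT  vc=[6, 2]
13: 0x35 (blk 6, set 0) → VC-HIT  vc=[8, 2]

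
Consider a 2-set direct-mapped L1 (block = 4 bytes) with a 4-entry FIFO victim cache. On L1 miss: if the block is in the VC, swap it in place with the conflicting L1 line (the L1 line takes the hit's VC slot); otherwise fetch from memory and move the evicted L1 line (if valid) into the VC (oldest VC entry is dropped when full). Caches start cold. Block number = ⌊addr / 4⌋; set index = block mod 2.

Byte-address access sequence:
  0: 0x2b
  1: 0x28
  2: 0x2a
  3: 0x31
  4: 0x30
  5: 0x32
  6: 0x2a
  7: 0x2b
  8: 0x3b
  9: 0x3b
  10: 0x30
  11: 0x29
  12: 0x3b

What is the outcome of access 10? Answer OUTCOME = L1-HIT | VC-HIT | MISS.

OUTCOME = VC-HIT

#0 0x2b→b10/s0 MISS; vc=[]
#1 0x28→b10/s0 L1-HIT; vc=[]
#2 0x2a→b10/s0 L1-HIT; vc=[]
#3 0x31→b12/s0 MISS; vc=[10]
#4 0x30→b12/s0 L1-HIT; vc=[10]
#5 0x32→b12/s0 L1-HIT; vc=[10]
#6 0x2a→b10/s0 VC-HIT; vc=[12]
#7 0x2b→b10/s0 L1-HIT; vc=[12]
#8 0x3b→b14/s0 MISS; vc=[12,10]
#9 0x3b→b14/s0 L1-HIT; vc=[12,10]
#10 0x30→b12/s0 VC-HIT; vc=[14,10]
#11 0x29→b10/s0 VC-HIT; vc=[14,12]
#12 0x3b→b14/s0 VC-HIT; vc=[10,12]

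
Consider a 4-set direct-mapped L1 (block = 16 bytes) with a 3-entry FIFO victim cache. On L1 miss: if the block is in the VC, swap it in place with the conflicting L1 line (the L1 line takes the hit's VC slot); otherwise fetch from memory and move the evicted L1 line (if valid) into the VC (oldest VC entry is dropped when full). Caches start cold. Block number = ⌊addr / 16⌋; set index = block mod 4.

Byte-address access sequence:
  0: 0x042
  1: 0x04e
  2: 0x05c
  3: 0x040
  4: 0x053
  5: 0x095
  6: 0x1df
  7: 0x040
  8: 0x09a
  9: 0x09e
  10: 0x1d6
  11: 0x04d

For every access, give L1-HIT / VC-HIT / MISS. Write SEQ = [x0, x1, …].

#0 0x42→b4/s0 MISS; vc=[]
#1 0x4e→b4/s0 L1-HIT; vc=[]
#2 0x5c→b5/s1 MISS; vc=[]
#3 0x40→b4/s0 L1-HIT; vc=[]
#4 0x53→b5/s1 L1-HIT; vc=[]
#5 0x95→b9/s1 MISS; vc=[5]
#6 0x1df→b29/s1 MISS; vc=[5,9]
#7 0x40→b4/s0 L1-HIT; vc=[5,9]
#8 0x9a→b9/s1 VC-HIT; vc=[5,29]
#9 0x9e→b9/s1 L1-HIT; vc=[5,29]
#10 0x1d6→b29/s1 VC-HIT; vc=[5,9]
#11 0x4d→b4/s0 L1-HIT; vc=[5,9]

SEQ = [MISS, L1-HIT, MISS, L1-HIT, L1-HIT, MISS, MISS, L1-HIT, VC-HIT, L1-HIT, VC-HIT, L1-HIT]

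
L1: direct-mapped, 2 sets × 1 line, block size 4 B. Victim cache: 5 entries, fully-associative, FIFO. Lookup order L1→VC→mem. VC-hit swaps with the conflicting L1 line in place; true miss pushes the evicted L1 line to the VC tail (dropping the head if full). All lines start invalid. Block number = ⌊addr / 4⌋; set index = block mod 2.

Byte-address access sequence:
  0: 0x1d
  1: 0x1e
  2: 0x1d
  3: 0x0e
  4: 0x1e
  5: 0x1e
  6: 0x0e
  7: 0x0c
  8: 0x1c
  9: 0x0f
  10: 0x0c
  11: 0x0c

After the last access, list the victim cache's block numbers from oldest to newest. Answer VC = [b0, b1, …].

  [0] addr=0x1d blk=7 s=1: MISS | VC []
  [1] addr=0x1e blk=7 s=1: L1-HIT | VC []
  [2] addr=0x1d blk=7 s=1: L1-HIT | VC []
  [3] addr=0xe blk=3 s=1: MISS | VC [7]
  [4] addr=0x1e blk=7 s=1: VC-HIT | VC [3]
  [5] addr=0x1e blk=7 s=1: L1-HIT | VC [3]
  [6] addr=0xe blk=3 s=1: VC-HIT | VC [7]
  [7] addr=0xc blk=3 s=1: L1-HIT | VC [7]
  [8] addr=0x1c blk=7 s=1: VC-HIT | VC [3]
  [9] addr=0xf blk=3 s=1: VC-HIT | VC [7]
  [10] addr=0xc blk=3 s=1: L1-HIT | VC [7]
  [11] addr=0xc blk=3 s=1: L1-HIT | VC [7]

VC = [7]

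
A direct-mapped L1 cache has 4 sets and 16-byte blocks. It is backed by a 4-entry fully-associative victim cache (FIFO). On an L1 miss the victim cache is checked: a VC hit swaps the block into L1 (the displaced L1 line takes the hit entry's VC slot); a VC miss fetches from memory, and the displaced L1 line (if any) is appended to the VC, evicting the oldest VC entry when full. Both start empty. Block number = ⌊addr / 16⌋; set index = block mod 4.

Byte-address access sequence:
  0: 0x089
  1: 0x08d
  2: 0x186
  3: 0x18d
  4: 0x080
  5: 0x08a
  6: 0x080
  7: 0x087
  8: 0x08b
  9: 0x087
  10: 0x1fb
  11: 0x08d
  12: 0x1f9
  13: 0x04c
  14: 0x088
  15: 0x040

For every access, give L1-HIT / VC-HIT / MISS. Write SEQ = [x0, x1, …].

0: 0x89 (blk 8, set 0) → MISS  vc=[]
1: 0x8d (blk 8, set 0) → L1-HIT  vc=[]
2: 0x186 (blk 24, set 0) → MISS  vc=[8]
3: 0x18d (blk 24, set 0) → L1-HIT  vc=[8]
4: 0x80 (blk 8, set 0) → VC-HIT  vc=[24]
5: 0x8a (blk 8, set 0) → L1-HIT  vc=[24]
6: 0x80 (blk 8, set 0) → L1-HIT  vc=[24]
7: 0x87 (blk 8, set 0) → L1-HIT  vc=[24]
8: 0x8b (blk 8, set 0) → L1-HIT  vc=[24]
9: 0x87 (blk 8, set 0) → L1-HIT  vc=[24]
10: 0x1fb (blk 31, set 3) → MISS  vc=[24]
11: 0x8d (blk 8, set 0) → L1-HIT  vc=[24]
12: 0x1f9 (blk 31, set 3) → L1-HIT  vc=[24]
13: 0x4c (blk 4, set 0) → MISS  vc=[24, 8]
14: 0x88 (blk 8, set 0) → VC-HIT  vc=[24, 4]
15: 0x40 (blk 4, set 0) → VC-HIT  vc=[24, 8]

SEQ = [MISS, L1-HIT, MISS, L1-HIT, VC-HIT, L1-HIT, L1-HIT, L1-HIT, L1-HIT, L1-HIT, MISS, L1-HIT, L1-HIT, MISS, VC-HIT, VC-HIT]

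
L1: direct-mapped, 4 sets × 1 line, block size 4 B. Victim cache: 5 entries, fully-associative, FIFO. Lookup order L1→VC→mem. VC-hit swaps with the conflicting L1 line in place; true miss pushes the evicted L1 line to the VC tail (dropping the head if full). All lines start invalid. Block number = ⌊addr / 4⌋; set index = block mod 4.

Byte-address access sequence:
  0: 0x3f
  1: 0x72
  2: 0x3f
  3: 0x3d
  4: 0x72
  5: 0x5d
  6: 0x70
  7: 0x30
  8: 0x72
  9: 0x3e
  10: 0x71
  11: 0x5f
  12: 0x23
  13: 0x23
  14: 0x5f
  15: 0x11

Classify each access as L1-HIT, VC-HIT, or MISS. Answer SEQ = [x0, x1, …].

  [0] addr=0x3f blk=15 s=3: MISS | VC []
  [1] addr=0x72 blk=28 s=0: MISS | VC []
  [2] addr=0x3f blk=15 s=3: L1-HIT | VC []
  [3] addr=0x3d blk=15 s=3: L1-HIT | VC []
  [4] addr=0x72 blk=28 s=0: L1-HIT | VC []
  [5] addr=0x5d blk=23 s=3: MISS | VC [15]
  [6] addr=0x70 blk=28 s=0: L1-HIT | VC [15]
  [7] addr=0x30 blk=12 s=0: MISS | VC [15, 28]
  [8] addr=0x72 blk=28 s=0: VC-HIT | VC [15, 12]
  [9] addr=0x3e blk=15 s=3: VC-HIT | VC [23, 12]
  [10] addr=0x71 blk=28 s=0: L1-HIT | VC [23, 12]
  [11] addr=0x5f blk=23 s=3: VC-HIT | VC [15, 12]
  [12] addr=0x23 blk=8 s=0: MISS | VC [15, 12, 28]
  [13] addr=0x23 blk=8 s=0: L1-HIT | VC [15, 12, 28]
  [14] addr=0x5f blk=23 s=3: L1-HIT | VC [15, 12, 28]
  [15] addr=0x11 blk=4 s=0: MISS | VC [15, 12, 28, 8]

SEQ = [MISS, MISS, L1-HIT, L1-HIT, L1-HIT, MISS, L1-HIT, MISS, VC-HIT, VC-HIT, L1-HIT, VC-HIT, MISS, L1-HIT, L1-HIT, MISS]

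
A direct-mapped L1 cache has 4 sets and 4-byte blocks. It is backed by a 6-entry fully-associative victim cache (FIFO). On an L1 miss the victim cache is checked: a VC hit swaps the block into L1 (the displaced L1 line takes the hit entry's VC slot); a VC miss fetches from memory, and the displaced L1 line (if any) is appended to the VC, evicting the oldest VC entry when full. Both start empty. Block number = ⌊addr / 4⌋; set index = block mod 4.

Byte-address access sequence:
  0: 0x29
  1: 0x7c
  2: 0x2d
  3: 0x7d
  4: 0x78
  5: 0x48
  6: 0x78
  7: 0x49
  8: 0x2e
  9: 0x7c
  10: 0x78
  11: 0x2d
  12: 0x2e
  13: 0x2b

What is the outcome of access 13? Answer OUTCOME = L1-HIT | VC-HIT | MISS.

#0 0x29→b10/s2 MISS; vc=[]
#1 0x7c→b31/s3 MISS; vc=[]
#2 0x2d→b11/s3 MISS; vc=[31]
#3 0x7d→b31/s3 VC-HIT; vc=[11]
#4 0x78→b30/s2 MISS; vc=[11,10]
#5 0x48→b18/s2 MISS; vc=[11,10,30]
#6 0x78→b30/s2 VC-HIT; vc=[11,10,18]
#7 0x49→b18/s2 VC-HIT; vc=[11,10,30]
#8 0x2e→b11/s3 VC-HIT; vc=[31,10,30]
#9 0x7c→b31/s3 VC-HIT; vc=[11,10,30]
#10 0x78→b30/s2 VC-HIT; vc=[11,10,18]
#11 0x2d→b11/s3 VC-HIT; vc=[31,10,18]
#12 0x2e→b11/s3 L1-HIT; vc=[31,10,18]
#13 0x2b→b10/s2 VC-HIT; vc=[31,30,18]

OUTCOME = VC-HIT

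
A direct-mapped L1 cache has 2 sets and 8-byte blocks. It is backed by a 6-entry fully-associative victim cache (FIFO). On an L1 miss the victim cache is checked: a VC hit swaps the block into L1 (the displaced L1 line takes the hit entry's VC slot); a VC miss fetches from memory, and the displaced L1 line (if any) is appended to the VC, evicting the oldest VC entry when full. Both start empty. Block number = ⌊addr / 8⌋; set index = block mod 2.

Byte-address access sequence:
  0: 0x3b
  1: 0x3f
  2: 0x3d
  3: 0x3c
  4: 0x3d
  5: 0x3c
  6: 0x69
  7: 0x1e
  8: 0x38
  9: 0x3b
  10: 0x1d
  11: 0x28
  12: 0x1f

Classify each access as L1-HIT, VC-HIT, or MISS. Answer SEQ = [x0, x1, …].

SEQ = [MISS, L1-HIT, L1-HIT, L1-HIT, L1-HIT, L1-HIT, MISS, MISS, VC-HIT, L1-HIT, VC-HIT, MISS, VC-HIT]

#0 0x3b→b7/s1 MISS; vc=[]
#1 0x3f→b7/s1 L1-HIT; vc=[]
#2 0x3d→b7/s1 L1-HIT; vc=[]
#3 0x3c→b7/s1 L1-HIT; vc=[]
#4 0x3d→b7/s1 L1-HIT; vc=[]
#5 0x3c→b7/s1 L1-HIT; vc=[]
#6 0x69→b13/s1 MISS; vc=[7]
#7 0x1e→b3/s1 MISS; vc=[7,13]
#8 0x38→b7/s1 VC-HIT; vc=[3,13]
#9 0x3b→b7/s1 L1-HIT; vc=[3,13]
#10 0x1d→b3/s1 VC-HIT; vc=[7,13]
#11 0x28→b5/s1 MISS; vc=[7,13,3]
#12 0x1f→b3/s1 VC-HIT; vc=[7,13,5]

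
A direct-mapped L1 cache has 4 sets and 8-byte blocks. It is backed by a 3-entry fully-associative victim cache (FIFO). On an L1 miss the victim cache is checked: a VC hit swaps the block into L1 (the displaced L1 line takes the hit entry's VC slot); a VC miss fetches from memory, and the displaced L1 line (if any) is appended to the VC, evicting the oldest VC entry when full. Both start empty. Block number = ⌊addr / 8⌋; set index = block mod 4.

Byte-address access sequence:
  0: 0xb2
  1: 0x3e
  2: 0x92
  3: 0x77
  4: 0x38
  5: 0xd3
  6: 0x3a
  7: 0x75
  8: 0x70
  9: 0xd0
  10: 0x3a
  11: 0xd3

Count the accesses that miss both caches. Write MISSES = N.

  [0] addr=0xb2 blk=22 s=2: MISS | VC []
  [1] addr=0x3e blk=7 s=3: MISS | VC []
  [2] addr=0x92 blk=18 s=2: MISS | VC [22]
  [3] addr=0x77 blk=14 s=2: MISS | VC [22, 18]
  [4] addr=0x38 blk=7 s=3: L1-HIT | VC [22, 18]
  [5] addr=0xd3 blk=26 s=2: MISS | VC [22, 18, 14]
  [6] addr=0x3a blk=7 s=3: L1-HIT | VC [22, 18, 14]
  [7] addr=0x75 blk=14 s=2: VC-HIT | VC [22, 18, 26]
  [8] addr=0x70 blk=14 s=2: L1-HIT | VC [22, 18, 26]
  [9] addr=0xd0 blk=26 s=2: VC-HIT | VC [22, 18, 14]
  [10] addr=0x3a blk=7 s=3: L1-HIT | VC [22, 18, 14]
  [11] addr=0xd3 blk=26 s=2: L1-HIT | VC [22, 18, 14]

MISSES = 5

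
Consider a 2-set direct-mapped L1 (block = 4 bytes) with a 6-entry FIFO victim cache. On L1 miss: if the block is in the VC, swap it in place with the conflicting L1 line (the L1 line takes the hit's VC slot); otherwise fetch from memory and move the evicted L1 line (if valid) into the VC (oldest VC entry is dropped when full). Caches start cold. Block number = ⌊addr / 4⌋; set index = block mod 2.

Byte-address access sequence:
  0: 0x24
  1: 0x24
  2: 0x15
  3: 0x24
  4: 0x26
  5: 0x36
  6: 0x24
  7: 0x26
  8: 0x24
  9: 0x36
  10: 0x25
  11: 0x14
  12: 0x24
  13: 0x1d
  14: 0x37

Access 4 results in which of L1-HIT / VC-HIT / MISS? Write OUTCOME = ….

OUTCOME = L1-HIT

  [0] addr=0x24 blk=9 s=1: MISS | VC []
  [1] addr=0x24 blk=9 s=1: L1-HIT | VC []
  [2] addr=0x15 blk=5 s=1: MISS | VC [9]
  [3] addr=0x24 blk=9 s=1: VC-HIT | VC [5]
  [4] addr=0x26 blk=9 s=1: L1-HIT | VC [5]
  [5] addr=0x36 blk=13 s=1: MISS | VC [5, 9]
  [6] addr=0x24 blk=9 s=1: VC-HIT | VC [5, 13]
  [7] addr=0x26 blk=9 s=1: L1-HIT | VC [5, 13]
  [8] addr=0x24 blk=9 s=1: L1-HIT | VC [5, 13]
  [9] addr=0x36 blk=13 s=1: VC-HIT | VC [5, 9]
  [10] addr=0x25 blk=9 s=1: VC-HIT | VC [5, 13]
  [11] addr=0x14 blk=5 s=1: VC-HIT | VC [9, 13]
  [12] addr=0x24 blk=9 s=1: VC-HIT | VC [5, 13]
  [13] addr=0x1d blk=7 s=1: MISS | VC [5, 13, 9]
  [14] addr=0x37 blk=13 s=1: VC-HIT | VC [5, 7, 9]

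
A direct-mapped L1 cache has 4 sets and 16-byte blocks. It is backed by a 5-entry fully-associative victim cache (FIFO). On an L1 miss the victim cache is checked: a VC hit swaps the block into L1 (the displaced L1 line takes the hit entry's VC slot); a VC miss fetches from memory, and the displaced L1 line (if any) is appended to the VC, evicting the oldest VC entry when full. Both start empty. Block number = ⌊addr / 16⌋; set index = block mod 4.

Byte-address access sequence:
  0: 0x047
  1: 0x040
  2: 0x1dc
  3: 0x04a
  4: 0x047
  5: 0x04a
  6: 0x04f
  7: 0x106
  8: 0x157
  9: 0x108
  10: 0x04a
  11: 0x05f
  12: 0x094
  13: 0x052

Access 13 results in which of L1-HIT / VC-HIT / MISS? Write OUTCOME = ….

  [0] addr=0x47 blk=4 s=0: MISS | VC []
  [1] addr=0x40 blk=4 s=0: L1-HIT | VC []
  [2] addr=0x1dc blk=29 s=1: MISS | VC []
  [3] addr=0x4a blk=4 s=0: L1-HIT | VC []
  [4] addr=0x47 blk=4 s=0: L1-HIT | VC []
  [5] addr=0x4a blk=4 s=0: L1-HIT | VC []
  [6] addr=0x4f blk=4 s=0: L1-HIT | VC []
  [7] addr=0x106 blk=16 s=0: MISS | VC [4]
  [8] addr=0x157 blk=21 s=1: MISS | VC [4, 29]
  [9] addr=0x108 blk=16 s=0: L1-HIT | VC [4, 29]
  [10] addr=0x4a blk=4 s=0: VC-HIT | VC [16, 29]
  [11] addr=0x5f blk=5 s=1: MISS | VC [16, 29, 21]
  [12] addr=0x94 blk=9 s=1: MISS | VC [16, 29, 21, 5]
  [13] addr=0x52 blk=5 s=1: VC-HIT | VC [16, 29, 21, 9]

OUTCOME = VC-HIT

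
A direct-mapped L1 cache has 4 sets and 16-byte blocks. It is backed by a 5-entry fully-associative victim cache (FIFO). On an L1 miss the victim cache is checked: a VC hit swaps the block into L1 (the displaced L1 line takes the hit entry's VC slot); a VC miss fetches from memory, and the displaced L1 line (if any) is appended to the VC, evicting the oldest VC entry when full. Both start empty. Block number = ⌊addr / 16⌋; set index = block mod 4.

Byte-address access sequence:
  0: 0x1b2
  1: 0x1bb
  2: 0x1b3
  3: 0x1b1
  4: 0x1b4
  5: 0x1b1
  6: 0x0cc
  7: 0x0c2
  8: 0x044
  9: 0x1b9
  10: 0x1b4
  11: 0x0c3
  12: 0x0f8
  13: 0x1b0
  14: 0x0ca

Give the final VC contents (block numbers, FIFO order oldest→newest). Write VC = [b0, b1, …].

VC = [4, 15]

#0 0x1b2→b27/s3 MISS; vc=[]
#1 0x1bb→b27/s3 L1-HIT; vc=[]
#2 0x1b3→b27/s3 L1-HIT; vc=[]
#3 0x1b1→b27/s3 L1-HIT; vc=[]
#4 0x1b4→b27/s3 L1-HIT; vc=[]
#5 0x1b1→b27/s3 L1-HIT; vc=[]
#6 0xcc→b12/s0 MISS; vc=[]
#7 0xc2→b12/s0 L1-HIT; vc=[]
#8 0x44→b4/s0 MISS; vc=[12]
#9 0x1b9→b27/s3 L1-HIT; vc=[12]
#10 0x1b4→b27/s3 L1-HIT; vc=[12]
#11 0xc3→b12/s0 VC-HIT; vc=[4]
#12 0xf8→b15/s3 MISS; vc=[4,27]
#13 0x1b0→b27/s3 VC-HIT; vc=[4,15]
#14 0xca→b12/s0 L1-HIT; vc=[4,15]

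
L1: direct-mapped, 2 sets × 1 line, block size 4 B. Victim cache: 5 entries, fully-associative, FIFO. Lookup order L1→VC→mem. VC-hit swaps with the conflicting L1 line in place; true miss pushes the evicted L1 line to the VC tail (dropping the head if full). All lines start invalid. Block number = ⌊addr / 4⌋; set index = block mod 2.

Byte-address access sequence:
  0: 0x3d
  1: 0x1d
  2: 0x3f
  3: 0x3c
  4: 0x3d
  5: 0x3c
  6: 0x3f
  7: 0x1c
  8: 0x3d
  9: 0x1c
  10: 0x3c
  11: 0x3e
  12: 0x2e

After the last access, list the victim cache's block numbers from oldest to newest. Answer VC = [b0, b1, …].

  [0] addr=0x3d blk=15 s=1: MISS | VC []
  [1] addr=0x1d blk=7 s=1: MISS | VC [15]
  [2] addr=0x3f blk=15 s=1: VC-HIT | VC [7]
  [3] addr=0x3c blk=15 s=1: L1-HIT | VC [7]
  [4] addr=0x3d blk=15 s=1: L1-HIT | VC [7]
  [5] addr=0x3c blk=15 s=1: L1-HIT | VC [7]
  [6] addr=0x3f blk=15 s=1: L1-HIT | VC [7]
  [7] addr=0x1c blk=7 s=1: VC-HIT | VC [15]
  [8] addr=0x3d blk=15 s=1: VC-HIT | VC [7]
  [9] addr=0x1c blk=7 s=1: VC-HIT | VC [15]
  [10] addr=0x3c blk=15 s=1: VC-HIT | VC [7]
  [11] addr=0x3e blk=15 s=1: L1-HIT | VC [7]
  [12] addr=0x2e blk=11 s=1: MISS | VC [7, 15]

VC = [7, 15]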